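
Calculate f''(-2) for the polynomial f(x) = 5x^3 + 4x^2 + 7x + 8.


First derivative:
f'(x) = 15x^2 + 8x + 7
Second derivative:
f''(x) = 30x + 8
Substitute x = -2:
f''(-2) = 30 * (-2) + 8
= -60 + 8
= -52

-52


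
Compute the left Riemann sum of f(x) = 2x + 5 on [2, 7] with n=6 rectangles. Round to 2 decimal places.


Left Riemann sum uses left endpoints of each subinterval.
Interval: [2, 7], n = 6
dx = (7 - 2) / 6 = 5/6
Left endpoints: [2, 17/6, 11/3, 9/2, 16/3, 37/6]
f values: [9, 32/3, 37/3, 14, 47/3, 52/3]
Sum = dx * (sum of f values)
= 5/6 * 79
= 395/6 ≈ 65.83

65.83


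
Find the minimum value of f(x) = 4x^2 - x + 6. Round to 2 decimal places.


For a quadratic f(x) = ax^2 + bx + c with a > 0, the minimum is at the vertex.
Vertex x-coordinate: x = -b/(2a)
x = -(-1) / (2 * 4)
x = 1/8
Substitute back to find the minimum value:
f(1/8) = 4 * (1/8)^2 - 1 * (1/8) + 6
= 1/16 - 1/8 + 6
= 95/16 ≈ 5.94

5.94


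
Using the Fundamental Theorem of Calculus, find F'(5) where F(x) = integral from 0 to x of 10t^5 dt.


By the Fundamental Theorem of Calculus (Part 1):
If F(x) = integral from 0 to x of f(t) dt, then F'(x) = f(x)
Here f(t) = 10t^5
So F'(x) = 10x^5
Evaluate at x = 5:
F'(5) = 10 * 5^5
= 10 * 3125
= 31250

31250


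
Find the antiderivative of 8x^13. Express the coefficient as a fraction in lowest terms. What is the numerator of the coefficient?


Apply the power rule for integration:
integral of ax^n dx = a/(n+1) * x^(n+1) + C
integral of 8x^13 dx
= 8/14 * x^14 + C
= 4/7 * x^14 + C
The coefficient in lowest terms is 4/7, and its numerator is 4

4


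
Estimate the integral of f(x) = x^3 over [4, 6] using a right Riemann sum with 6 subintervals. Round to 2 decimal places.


Right Riemann sum uses right endpoints of each subinterval.
Interval: [4, 6], n = 6
dx = (6 - 4) / 6 = 1/3
Right endpoints: [13/3, 14/3, 5, 16/3, 17/3, 6]
f values: [2197/27, 2744/27, 125, 4096/27, 4913/27, 216]
Sum = dx * (sum of f values)
= 1/3 * 2573/3
= 2573/9 ≈ 285.89

285.89


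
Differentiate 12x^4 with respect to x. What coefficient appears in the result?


We apply the power rule: d/dx [ax^n] = a*n * x^(n-1)
d/dx [12x^4]
= 12 * 4 * x^(4-1)
= 48x^3
The coefficient is 48

48


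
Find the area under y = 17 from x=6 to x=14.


The area under a constant function y = 17 is a rectangle.
Width = 14 - 6 = 8
Height = 17
Area = width * height
= 8 * 17
= 136

136


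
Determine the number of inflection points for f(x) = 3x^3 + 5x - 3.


Inflection points occur where f''(x) = 0 and concavity changes.
f(x) = 3x^3 + 5x - 3
f'(x) = 9x^2 + 5
f''(x) = 18x
Set f''(x) = 0:
18x = 0
x = 0 / 18 = 0
Since f''(x) is linear (degree 1), it changes sign at this point.
Therefore there is exactly 1 inflection point.

1


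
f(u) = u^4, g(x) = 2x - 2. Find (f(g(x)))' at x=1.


Using the chain rule: (f(g(x)))' = f'(g(x)) * g'(x)
First, find g(1):
g(1) = 2 * 1 - 2 = 0
Next, f'(u) = 4u^3
And g'(x) = 2
So f'(g(1)) * g'(1)
= 4 * 0^3 * 2
= 4 * 0 * 2
= 0

0


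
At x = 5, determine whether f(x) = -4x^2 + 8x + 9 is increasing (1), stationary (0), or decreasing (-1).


Compute f'(x) to determine behavior:
f'(x) = -8x + 8
f'(5) = -8 * 5 + 8
= -40 + 8
= -32
Since f'(5) < 0, the function is decreasing (-1)

-1


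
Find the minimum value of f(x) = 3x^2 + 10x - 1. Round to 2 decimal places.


For a quadratic f(x) = ax^2 + bx + c with a > 0, the minimum is at the vertex.
Vertex x-coordinate: x = -b/(2a)
x = -(10) / (2 * 3)
x = -10/6 = -5/3
Substitute back to find the minimum value:
f(-5/3) = 3 * (-5/3)^2 + 10 * (-5/3) - 1
= 25/3 - 50/3 - 1
= -28/3 ≈ -9.33

-9.33


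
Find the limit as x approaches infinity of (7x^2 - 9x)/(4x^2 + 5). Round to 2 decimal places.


For limits at infinity with equal-degree polynomials,
we compare leading coefficients.
Numerator leading term: 7x^2
Denominator leading term: 4x^2
Divide both by x^2:
lim = (7 - 9/x) / (4 + 5/x^2)
As x -> infinity, the 1/x and 1/x^2 terms vanish:
= 7/4 = 1.75

1.75


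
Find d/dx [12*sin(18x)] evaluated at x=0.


Apply the chain rule to differentiate 12*sin(18x):
d/dx [12*sin(18x)]
= 12 * cos(18x) * d/dx(18x)
= 12 * 18 * cos(18x)
= 216 * cos(18x)
Evaluate at x = 0:
= 216 * cos(0)
= 216 * 1
= 216

216


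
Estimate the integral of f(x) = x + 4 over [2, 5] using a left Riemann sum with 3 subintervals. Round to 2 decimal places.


Left Riemann sum uses left endpoints of each subinterval.
Interval: [2, 5], n = 3
dx = (5 - 2) / 3 = 1
Left endpoints: [2, 3, 4]
f values: [6, 7, 8]
Sum = dx * (sum of f values)
= 1 * 21
= 21 = 21.00

21.00


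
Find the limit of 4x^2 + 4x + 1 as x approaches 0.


Since polynomials are continuous, we use direct substitution.
lim(x->0) of 4x^2 + 4x + 1
= 4 * 0^2 + 4 * 0 + 1
= 0 + 0 + 1
= 1

1


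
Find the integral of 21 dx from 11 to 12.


The integral of a constant k over [a, b] equals k * (b - a).
integral from 11 to 12 of 21 dx
= 21 * (12 - 11)
= 21 * 1
= 21

21


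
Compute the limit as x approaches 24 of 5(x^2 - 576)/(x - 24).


Direct substitution gives 0/0, so we factor the numerator.
Factor: 5(x^2 - 576) = 5 * (x - 24)(x + 24)
Cancel the common factor (x - 24):
5(x^2 - 576)/(x - 24) = 5 * (x + 24)
Now substitute x = 24:
= 5 * (24 + 24) = 240

240


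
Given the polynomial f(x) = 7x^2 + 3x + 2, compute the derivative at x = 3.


Differentiate term by term using power and sum rules:
f(x) = 7x^2 + 3x + 2
f'(x) = 14x + 3
Substitute x = 3:
f'(3) = 14 * 3 + 3
= 42 + 3
= 45

45


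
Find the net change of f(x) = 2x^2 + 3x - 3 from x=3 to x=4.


Net change = f(b) - f(a)
f(x) = 2x^2 + 3x - 3
Compute f(4):
f(4) = 2 * 4^2 + 3 * 4 - 3
= 32 + 12 - 3
= 41
Compute f(3):
f(3) = 2 * 3^2 + 3 * 3 - 3
= 18 + 9 - 3
= 24
Net change = 41 - 24 = 17

17


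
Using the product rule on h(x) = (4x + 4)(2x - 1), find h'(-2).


Let u(x) = 4x + 4 and v(x) = 2x - 1
u'(x) = 4
v'(x) = 2
Product rule: h'(x) = u'(x)*v(x) + u(x)*v'(x)
= 4 * (2x - 1) + (4x + 4) * 2
At x = -2:
u(-2) = 4 * (-2) + 4 = -4
v(-2) = 2 * (-2) - 1 = -5
h'(-2) = 4 * (-5) + (-4) * 2
= -20 - 8
= -28

-28


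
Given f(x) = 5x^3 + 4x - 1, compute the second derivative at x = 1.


First derivative:
f'(x) = 15x^2 + 4
Second derivative:
f''(x) = 30x
Substitute x = 1:
f''(1) = 30 * 1 + 0
= 30 + 0
= 30

30


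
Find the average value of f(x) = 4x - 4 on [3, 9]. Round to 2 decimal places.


Average value = 1/(b-a) * integral from a to b of f(x) dx
First compute the integral of 4x - 4:
F(x) = 2x^2 - 4x
F(9) = 2 * 81 - 4 * 9 = 126
F(3) = 2 * 9 - 4 * 3 = 6
Integral = 126 - 6 = 120
Average = 120 / (9 - 3) = 120 / 6
= 20 = 20.00

20.00


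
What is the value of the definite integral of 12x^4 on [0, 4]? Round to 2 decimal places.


Find the antiderivative of 12x^4:
F(x) = 12/5 * x^5
Apply the Fundamental Theorem of Calculus:
F(4) - F(0)
= 12/5 * 4^5 - 12/5 * 0^5
= 12/5 * (1024 - 0)
= 12/5 * 1024
= 12288/5 = 2457.60

2457.60


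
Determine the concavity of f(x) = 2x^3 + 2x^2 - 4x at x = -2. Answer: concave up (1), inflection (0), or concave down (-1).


Concavity is determined by the sign of f''(x).
f(x) = 2x^3 + 2x^2 - 4x
f'(x) = 6x^2 + 4x - 4
f''(x) = 12x + 4
f''(-2) = 12 * (-2) + 4
= -24 + 4
= -20
Since f''(-2) < 0, the function is concave down (-1)

-1


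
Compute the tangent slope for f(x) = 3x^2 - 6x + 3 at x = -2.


The slope of the tangent line equals f'(x) at the point.
f(x) = 3x^2 - 6x + 3
f'(x) = 6x - 6
At x = -2:
f'(-2) = 6 * (-2) - 6
= -12 - 6
= -18

-18


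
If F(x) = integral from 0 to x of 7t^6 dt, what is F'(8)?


By the Fundamental Theorem of Calculus (Part 1):
If F(x) = integral from 0 to x of f(t) dt, then F'(x) = f(x)
Here f(t) = 7t^6
So F'(x) = 7x^6
Evaluate at x = 8:
F'(8) = 7 * 8^6
= 7 * 262144
= 1835008

1835008


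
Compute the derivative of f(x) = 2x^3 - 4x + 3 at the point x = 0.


Differentiate f(x) = 2x^3 - 4x + 3 term by term:
f'(x) = 6x^2 - 4
Substitute x = 0:
f'(0) = 6 * 0^2 + 0 * 0 - 4
= 0 + 0 - 4
= -4

-4


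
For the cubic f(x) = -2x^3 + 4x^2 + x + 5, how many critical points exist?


Find where f'(x) = 0:
f(x) = -2x^3 + 4x^2 + x + 5
f'(x) = -6x^2 + 8x + 1
This is a quadratic in x. Use the discriminant to count real roots.
Discriminant = (8)^2 - 4 * (-6) * 1
= 64 - (-24)
= 88
Since discriminant > 0, f'(x) = 0 has 2 real solutions.
Number of critical points: 2

2


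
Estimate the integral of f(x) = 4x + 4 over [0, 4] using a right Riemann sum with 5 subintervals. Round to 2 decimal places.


Right Riemann sum uses right endpoints of each subinterval.
Interval: [0, 4], n = 5
dx = (4 - 0) / 5 = 4/5
Right endpoints: [4/5, 8/5, 12/5, 16/5, 4]
f values: [36/5, 52/5, 68/5, 84/5, 20]
Sum = dx * (sum of f values)
= 4/5 * 68
= 272/5 = 54.40

54.40


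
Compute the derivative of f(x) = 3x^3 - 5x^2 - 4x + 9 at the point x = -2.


Differentiate f(x) = 3x^3 - 5x^2 - 4x + 9 term by term:
f'(x) = 9x^2 - 10x - 4
Substitute x = -2:
f'(-2) = 9 * (-2)^2 - 10 * (-2) - 4
= 36 + 20 - 4
= 52

52


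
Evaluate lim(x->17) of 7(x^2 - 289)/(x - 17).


Direct substitution gives 0/0, so we factor the numerator.
Factor: 7(x^2 - 289) = 7 * (x - 17)(x + 17)
Cancel the common factor (x - 17):
7(x^2 - 289)/(x - 17) = 7 * (x + 17)
Now substitute x = 17:
= 7 * (17 + 17) = 238

238


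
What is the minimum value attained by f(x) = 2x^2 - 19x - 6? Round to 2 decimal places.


For a quadratic f(x) = ax^2 + bx + c with a > 0, the minimum is at the vertex.
Vertex x-coordinate: x = -b/(2a)
x = -(-19) / (2 * 2)
x = 19/4
Substitute back to find the minimum value:
f(19/4) = 2 * (19/4)^2 - 19 * (19/4) - 6
= 361/8 - 361/4 - 6
= -409/8 ≈ -51.13

-51.13


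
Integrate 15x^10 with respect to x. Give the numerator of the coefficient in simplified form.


Apply the power rule for integration:
integral of ax^n dx = a/(n+1) * x^(n+1) + C
integral of 15x^10 dx
= 15/11 * x^11 + C
The coefficient in lowest terms is 15/11, and its numerator is 15

15


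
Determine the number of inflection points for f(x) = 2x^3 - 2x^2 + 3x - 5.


Inflection points occur where f''(x) = 0 and concavity changes.
f(x) = 2x^3 - 2x^2 + 3x - 5
f'(x) = 6x^2 - 4x + 3
f''(x) = 12x - 4
Set f''(x) = 0:
12x - 4 = 0
x = 4 / 12 = 1/3
Since f''(x) is linear (degree 1), it changes sign at this point.
Therefore there is exactly 1 inflection point.

1


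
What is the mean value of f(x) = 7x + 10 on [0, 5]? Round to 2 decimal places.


Average value = 1/(b-a) * integral from a to b of f(x) dx
First compute the integral of 7x + 10:
F(x) = (7/2)x^2 + 10x
F(5) = 7/2 * 25 + 10 * 5 = 275/2
F(0) = 7/2 * 0 + 10 * 0 = 0
Integral = 275/2 - 0 = 275/2
Average = (275/2) / (5 - 0) = (275/2) / 5
= 55/2 = 27.50

27.50


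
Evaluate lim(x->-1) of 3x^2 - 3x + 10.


Since polynomials are continuous, we use direct substitution.
lim(x->-1) of 3x^2 - 3x + 10
= 3 * (-1)^2 - 3 * (-1) + 10
= 3 + 3 + 10
= 16

16


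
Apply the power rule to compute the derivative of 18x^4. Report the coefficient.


We apply the power rule: d/dx [ax^n] = a*n * x^(n-1)
d/dx [18x^4]
= 18 * 4 * x^(4-1)
= 72x^3
The coefficient is 72

72


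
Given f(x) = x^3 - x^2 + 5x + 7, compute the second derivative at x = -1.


First derivative:
f'(x) = 3x^2 - 2x + 5
Second derivative:
f''(x) = 6x - 2
Substitute x = -1:
f''(-1) = 6 * (-1) - 2
= -6 - 2
= -8

-8


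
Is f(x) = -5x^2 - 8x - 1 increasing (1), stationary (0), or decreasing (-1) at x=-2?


Compute f'(x) to determine behavior:
f'(x) = -10x - 8
f'(-2) = -10 * (-2) - 8
= 20 - 8
= 12
Since f'(-2) > 0, the function is increasing (1)

1


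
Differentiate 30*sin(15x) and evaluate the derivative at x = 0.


Apply the chain rule to differentiate 30*sin(15x):
d/dx [30*sin(15x)]
= 30 * cos(15x) * d/dx(15x)
= 30 * 15 * cos(15x)
= 450 * cos(15x)
Evaluate at x = 0:
= 450 * cos(0)
= 450 * 1
= 450

450


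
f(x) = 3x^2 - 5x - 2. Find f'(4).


Differentiate term by term using power and sum rules:
f(x) = 3x^2 - 5x - 2
f'(x) = 6x - 5
Substitute x = 4:
f'(4) = 6 * 4 - 5
= 24 - 5
= 19

19


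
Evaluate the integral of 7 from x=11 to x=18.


The integral of a constant k over [a, b] equals k * (b - a).
integral from 11 to 18 of 7 dx
= 7 * (18 - 11)
= 7 * 7
= 49

49


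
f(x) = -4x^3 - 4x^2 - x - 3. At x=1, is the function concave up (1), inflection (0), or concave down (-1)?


Concavity is determined by the sign of f''(x).
f(x) = -4x^3 - 4x^2 - x - 3
f'(x) = -12x^2 - 8x - 1
f''(x) = -24x - 8
f''(1) = -24 * 1 - 8
= -24 - 8
= -32
Since f''(1) < 0, the function is concave down (-1)

-1


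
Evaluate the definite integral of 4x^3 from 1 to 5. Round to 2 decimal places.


Find the antiderivative of 4x^3:
F(x) = 4/4 * x^4
Apply the Fundamental Theorem of Calculus:
F(5) - F(1)
= 4/4 * 5^4 - 4/4 * 1^4
= 4/4 * (625 - 1)
= 4/4 * 624
= 624 = 624.00

624.00


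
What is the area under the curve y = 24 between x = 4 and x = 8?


The area under a constant function y = 24 is a rectangle.
Width = 8 - 4 = 4
Height = 24
Area = width * height
= 4 * 24
= 96

96


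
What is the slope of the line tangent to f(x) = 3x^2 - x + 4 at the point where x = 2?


The slope of the tangent line equals f'(x) at the point.
f(x) = 3x^2 - x + 4
f'(x) = 6x - 1
At x = 2:
f'(2) = 6 * 2 - 1
= 12 - 1
= 11

11


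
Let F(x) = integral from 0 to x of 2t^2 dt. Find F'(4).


By the Fundamental Theorem of Calculus (Part 1):
If F(x) = integral from 0 to x of f(t) dt, then F'(x) = f(x)
Here f(t) = 2t^2
So F'(x) = 2x^2
Evaluate at x = 4:
F'(4) = 2 * 4^2
= 2 * 16
= 32

32


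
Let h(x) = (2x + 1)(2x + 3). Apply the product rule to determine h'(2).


Let u(x) = 2x + 1 and v(x) = 2x + 3
u'(x) = 2
v'(x) = 2
Product rule: h'(x) = u'(x)*v(x) + u(x)*v'(x)
= 2 * (2x + 3) + (2x + 1) * 2
At x = 2:
u(2) = 2 * 2 + 1 = 5
v(2) = 2 * 2 + 3 = 7
h'(2) = 2 * 7 + 5 * 2
= 14 + 10
= 24

24


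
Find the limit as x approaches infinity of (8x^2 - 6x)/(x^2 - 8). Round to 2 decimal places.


For limits at infinity with equal-degree polynomials,
we compare leading coefficients.
Numerator leading term: 8x^2
Denominator leading term: x^2
Divide both by x^2:
lim = (8 - 6/x) / (1 - 8/x^2)
As x -> infinity, the 1/x and 1/x^2 terms vanish:
= 8/1 = 8 = 8.00

8.00


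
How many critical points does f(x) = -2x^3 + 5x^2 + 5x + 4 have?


Find where f'(x) = 0:
f(x) = -2x^3 + 5x^2 + 5x + 4
f'(x) = -6x^2 + 10x + 5
This is a quadratic in x. Use the discriminant to count real roots.
Discriminant = (10)^2 - 4 * (-6) * 5
= 100 - (-120)
= 220
Since discriminant > 0, f'(x) = 0 has 2 real solutions.
Number of critical points: 2

2


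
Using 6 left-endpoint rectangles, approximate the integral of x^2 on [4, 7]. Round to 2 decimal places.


Left Riemann sum uses left endpoints of each subinterval.
Interval: [4, 7], n = 6
dx = (7 - 4) / 6 = 1/2
Left endpoints: [4, 9/2, 5, 11/2, 6, 13/2]
f values: [16, 81/4, 25, 121/4, 36, 169/4]
Sum = dx * (sum of f values)
= 1/2 * 679/4
= 679/8 ≈ 84.88

84.88


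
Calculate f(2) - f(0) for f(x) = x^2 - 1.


Net change = f(b) - f(a)
f(x) = x^2 - 1
Compute f(2):
f(2) = 1 * 2^2 + 0 * 2 - 1
= 4 + 0 - 1
= 3
Compute f(0):
f(0) = 1 * 0^2 + 0 * 0 - 1
= 0 + 0 - 1
= -1
Net change = 3 - (-1) = 4

4


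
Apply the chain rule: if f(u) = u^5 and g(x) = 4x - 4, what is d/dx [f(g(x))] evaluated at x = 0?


Using the chain rule: (f(g(x)))' = f'(g(x)) * g'(x)
First, find g(0):
g(0) = 4 * 0 - 4 = -4
Next, f'(u) = 5u^4
And g'(x) = 4
So f'(g(0)) * g'(0)
= 5 * (-4)^4 * 4
= 5 * 256 * 4
= 5120

5120


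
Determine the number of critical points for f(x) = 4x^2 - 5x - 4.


Find where f'(x) = 0:
f'(x) = 8x - 5
Set f'(x) = 0:
8x - 5 = 0
x = 5 / 8 = 5/8
This is a linear equation in x, so there is exactly one solution.
Number of critical points: 1

1


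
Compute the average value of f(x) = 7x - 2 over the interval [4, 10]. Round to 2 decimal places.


Average value = 1/(b-a) * integral from a to b of f(x) dx
First compute the integral of 7x - 2:
F(x) = (7/2)x^2 - 2x
F(10) = 7/2 * 100 - 2 * 10 = 330
F(4) = 7/2 * 16 - 2 * 4 = 48
Integral = 330 - 48 = 282
Average = 282 / (10 - 4) = 282 / 6
= 47 = 47.00

47.00


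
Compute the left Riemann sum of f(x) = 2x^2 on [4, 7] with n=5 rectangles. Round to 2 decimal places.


Left Riemann sum uses left endpoints of each subinterval.
Interval: [4, 7], n = 5
dx = (7 - 4) / 5 = 3/5
Left endpoints: [4, 23/5, 26/5, 29/5, 32/5]
f values: [32, 1058/25, 1352/25, 1682/25, 2048/25]
Sum = dx * (sum of f values)
= 3/5 * 1388/5
= 4164/25 = 166.56

166.56


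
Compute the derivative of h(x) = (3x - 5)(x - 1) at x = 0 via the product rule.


Let u(x) = 3x - 5 and v(x) = x - 1
u'(x) = 3
v'(x) = 1
Product rule: h'(x) = u'(x)*v(x) + u(x)*v'(x)
= 3 * (x - 1) + (3x - 5) * 1
At x = 0:
u(0) = 3 * 0 - 5 = -5
v(0) = 1 * 0 - 1 = -1
h'(0) = 3 * (-1) + (-5) * 1
= -3 - 5
= -8

-8


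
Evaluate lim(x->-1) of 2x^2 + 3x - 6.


Since polynomials are continuous, we use direct substitution.
lim(x->-1) of 2x^2 + 3x - 6
= 2 * (-1)^2 + 3 * (-1) - 6
= 2 - 3 - 6
= -7

-7


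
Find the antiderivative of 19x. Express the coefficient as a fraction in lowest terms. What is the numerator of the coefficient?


Apply the power rule for integration:
integral of ax^n dx = a/(n+1) * x^(n+1) + C
integral of 19x dx
= 19/2 * x^2 + C
The coefficient in lowest terms is 19/2, and its numerator is 19

19


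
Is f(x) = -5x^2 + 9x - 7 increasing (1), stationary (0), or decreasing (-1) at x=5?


Compute f'(x) to determine behavior:
f'(x) = -10x + 9
f'(5) = -10 * 5 + 9
= -50 + 9
= -41
Since f'(5) < 0, the function is decreasing (-1)

-1


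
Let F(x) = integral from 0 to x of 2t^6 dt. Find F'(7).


By the Fundamental Theorem of Calculus (Part 1):
If F(x) = integral from 0 to x of f(t) dt, then F'(x) = f(x)
Here f(t) = 2t^6
So F'(x) = 2x^6
Evaluate at x = 7:
F'(7) = 2 * 7^6
= 2 * 117649
= 235298

235298


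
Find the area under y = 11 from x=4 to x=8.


The area under a constant function y = 11 is a rectangle.
Width = 8 - 4 = 4
Height = 11
Area = width * height
= 4 * 11
= 44

44


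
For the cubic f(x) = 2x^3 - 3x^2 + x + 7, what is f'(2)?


Differentiate f(x) = 2x^3 - 3x^2 + x + 7 term by term:
f'(x) = 6x^2 - 6x + 1
Substitute x = 2:
f'(2) = 6 * 2^2 - 6 * 2 + 1
= 24 - 12 + 1
= 13

13


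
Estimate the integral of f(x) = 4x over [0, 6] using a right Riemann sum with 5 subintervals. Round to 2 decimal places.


Right Riemann sum uses right endpoints of each subinterval.
Interval: [0, 6], n = 5
dx = (6 - 0) / 5 = 6/5
Right endpoints: [6/5, 12/5, 18/5, 24/5, 6]
f values: [24/5, 48/5, 72/5, 96/5, 24]
Sum = dx * (sum of f values)
= 6/5 * 72
= 432/5 = 86.40

86.40


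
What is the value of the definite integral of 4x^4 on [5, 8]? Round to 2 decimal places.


Find the antiderivative of 4x^4:
F(x) = 4/5 * x^5
Apply the Fundamental Theorem of Calculus:
F(8) - F(5)
= 4/5 * 8^5 - 4/5 * 5^5
= 4/5 * (32768 - 3125)
= 4/5 * 29643
= 118572/5 = 23714.40

23714.40


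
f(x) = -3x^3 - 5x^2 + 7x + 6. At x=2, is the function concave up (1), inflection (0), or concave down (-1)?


Concavity is determined by the sign of f''(x).
f(x) = -3x^3 - 5x^2 + 7x + 6
f'(x) = -9x^2 - 10x + 7
f''(x) = -18x - 10
f''(2) = -18 * 2 - 10
= -36 - 10
= -46
Since f''(2) < 0, the function is concave down (-1)

-1


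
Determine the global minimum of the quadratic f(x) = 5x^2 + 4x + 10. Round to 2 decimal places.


For a quadratic f(x) = ax^2 + bx + c with a > 0, the minimum is at the vertex.
Vertex x-coordinate: x = -b/(2a)
x = -(4) / (2 * 5)
x = -4/10 = -2/5
Substitute back to find the minimum value:
f(-2/5) = 5 * (-2/5)^2 + 4 * (-2/5) + 10
= 4/5 - 8/5 + 10
= 46/5 = 9.20

9.20


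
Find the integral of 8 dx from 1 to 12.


The integral of a constant k over [a, b] equals k * (b - a).
integral from 1 to 12 of 8 dx
= 8 * (12 - 1)
= 8 * 11
= 88

88


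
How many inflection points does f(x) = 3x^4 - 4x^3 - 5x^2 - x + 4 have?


Inflection points occur where f''(x) = 0 and concavity changes.
f(x) = 3x^4 - 4x^3 - 5x^2 - x + 4
f'(x) = 12x^3 - 12x^2 - 10x - 1
f''(x) = 36x^2 - 24x - 10
This is a quadratic in x. Use the discriminant to count real roots.
Discriminant = (-24)^2 - 4 * 36 * (-10)
= 576 - (-1440)
= 2016
Since discriminant > 0, f''(x) = 0 has 2 distinct real solutions.
A quadratic with two distinct real roots changes sign at each root, so concavity changes at both.
Number of inflection points: 2

2


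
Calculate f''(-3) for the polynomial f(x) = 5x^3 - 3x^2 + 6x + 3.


First derivative:
f'(x) = 15x^2 - 6x + 6
Second derivative:
f''(x) = 30x - 6
Substitute x = -3:
f''(-3) = 30 * (-3) - 6
= -90 - 6
= -96

-96


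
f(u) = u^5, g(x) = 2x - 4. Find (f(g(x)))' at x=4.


Using the chain rule: (f(g(x)))' = f'(g(x)) * g'(x)
First, find g(4):
g(4) = 2 * 4 - 4 = 4
Next, f'(u) = 5u^4
And g'(x) = 2
So f'(g(4)) * g'(4)
= 5 * 4^4 * 2
= 5 * 256 * 2
= 2560

2560


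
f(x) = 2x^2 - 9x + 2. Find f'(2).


Differentiate term by term using power and sum rules:
f(x) = 2x^2 - 9x + 2
f'(x) = 4x - 9
Substitute x = 2:
f'(2) = 4 * 2 - 9
= 8 - 9
= -1

-1


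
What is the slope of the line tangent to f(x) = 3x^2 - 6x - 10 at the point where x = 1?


The slope of the tangent line equals f'(x) at the point.
f(x) = 3x^2 - 6x - 10
f'(x) = 6x - 6
At x = 1:
f'(1) = 6 * 1 - 6
= 6 - 6
= 0

0


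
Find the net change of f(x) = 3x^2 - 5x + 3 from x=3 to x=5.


Net change = f(b) - f(a)
f(x) = 3x^2 - 5x + 3
Compute f(5):
f(5) = 3 * 5^2 - 5 * 5 + 3
= 75 - 25 + 3
= 53
Compute f(3):
f(3) = 3 * 3^2 - 5 * 3 + 3
= 27 - 15 + 3
= 15
Net change = 53 - 15 = 38

38


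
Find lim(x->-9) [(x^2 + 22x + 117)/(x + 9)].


Direct substitution gives 0/0, so we factor the numerator.
Factor: (x^2 + 22x + 117) = (x + 9)(x + 13)
Cancel the common factor (x + 9):
(x^2 + 22x + 117)/(x + 9) = (x + 13)
Now substitute x = -9:
= (-9) - (-13) = 4

4


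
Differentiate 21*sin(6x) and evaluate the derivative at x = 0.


Apply the chain rule to differentiate 21*sin(6x):
d/dx [21*sin(6x)]
= 21 * cos(6x) * d/dx(6x)
= 21 * 6 * cos(6x)
= 126 * cos(6x)
Evaluate at x = 0:
= 126 * cos(0)
= 126 * 1
= 126

126


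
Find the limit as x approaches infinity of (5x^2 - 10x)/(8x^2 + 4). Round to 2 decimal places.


For limits at infinity with equal-degree polynomials,
we compare leading coefficients.
Numerator leading term: 5x^2
Denominator leading term: 8x^2
Divide both by x^2:
lim = (5 - 10/x) / (8 + 4/x^2)
As x -> infinity, the 1/x and 1/x^2 terms vanish:
= 5/8 ≈ 0.63

0.63


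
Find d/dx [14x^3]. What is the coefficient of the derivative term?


We apply the power rule: d/dx [ax^n] = a*n * x^(n-1)
d/dx [14x^3]
= 14 * 3 * x^(3-1)
= 42x^2
The coefficient is 42

42


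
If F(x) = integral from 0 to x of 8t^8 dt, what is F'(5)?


By the Fundamental Theorem of Calculus (Part 1):
If F(x) = integral from 0 to x of f(t) dt, then F'(x) = f(x)
Here f(t) = 8t^8
So F'(x) = 8x^8
Evaluate at x = 5:
F'(5) = 8 * 5^8
= 8 * 390625
= 3125000

3125000


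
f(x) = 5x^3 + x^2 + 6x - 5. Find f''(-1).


First derivative:
f'(x) = 15x^2 + 2x + 6
Second derivative:
f''(x) = 30x + 2
Substitute x = -1:
f''(-1) = 30 * (-1) + 2
= -30 + 2
= -28

-28


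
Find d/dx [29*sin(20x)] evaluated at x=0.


Apply the chain rule to differentiate 29*sin(20x):
d/dx [29*sin(20x)]
= 29 * cos(20x) * d/dx(20x)
= 29 * 20 * cos(20x)
= 580 * cos(20x)
Evaluate at x = 0:
= 580 * cos(0)
= 580 * 1
= 580

580


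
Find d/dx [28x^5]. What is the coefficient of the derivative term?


We apply the power rule: d/dx [ax^n] = a*n * x^(n-1)
d/dx [28x^5]
= 28 * 5 * x^(5-1)
= 140x^4
The coefficient is 140

140


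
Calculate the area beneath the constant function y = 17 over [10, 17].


The area under a constant function y = 17 is a rectangle.
Width = 17 - 10 = 7
Height = 17
Area = width * height
= 7 * 17
= 119

119


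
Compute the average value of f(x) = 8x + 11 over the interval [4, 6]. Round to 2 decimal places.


Average value = 1/(b-a) * integral from a to b of f(x) dx
First compute the integral of 8x + 11:
F(x) = 4x^2 + 11x
F(6) = 4 * 36 + 11 * 6 = 210
F(4) = 4 * 16 + 11 * 4 = 108
Integral = 210 - 108 = 102
Average = 102 / (6 - 4) = 102 / 2
= 51 = 51.00

51.00


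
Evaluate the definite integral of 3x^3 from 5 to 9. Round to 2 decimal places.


Find the antiderivative of 3x^3:
F(x) = 3/4 * x^4
Apply the Fundamental Theorem of Calculus:
F(9) - F(5)
= 3/4 * 9^4 - 3/4 * 5^4
= 3/4 * (6561 - 625)
= 3/4 * 5936
= 4452 = 4452.00

4452.00


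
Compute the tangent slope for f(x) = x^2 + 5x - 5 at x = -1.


The slope of the tangent line equals f'(x) at the point.
f(x) = x^2 + 5x - 5
f'(x) = 2x + 5
At x = -1:
f'(-1) = 2 * (-1) + 5
= -2 + 5
= 3

3


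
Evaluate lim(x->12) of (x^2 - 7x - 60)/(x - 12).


Direct substitution gives 0/0, so we factor the numerator.
Factor: (x^2 - 7x - 60) = (x - 12)(x + 5)
Cancel the common factor (x - 12):
(x^2 - 7x - 60)/(x - 12) = (x + 5)
Now substitute x = 12:
= (12) - (-5) = 17

17


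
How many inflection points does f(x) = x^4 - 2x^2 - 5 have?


Inflection points occur where f''(x) = 0 and concavity changes.
f(x) = x^4 - 2x^2 - 5
f'(x) = 4x^3 - 4x
f''(x) = 12x^2 - 4
This is a quadratic in x. Use the discriminant to count real roots.
Discriminant = (0)^2 - 4 * 12 * (-4)
= 0 - (-192)
= 192
Since discriminant > 0, f''(x) = 0 has 2 distinct real solutions.
A quadratic with two distinct real roots changes sign at each root, so concavity changes at both.
Number of inflection points: 2

2


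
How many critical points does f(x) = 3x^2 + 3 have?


Find where f'(x) = 0:
f'(x) = 6x
Set f'(x) = 0:
6x = 0
x = 0 / 6 = 0
This is a linear equation in x, so there is exactly one solution.
Number of critical points: 1

1


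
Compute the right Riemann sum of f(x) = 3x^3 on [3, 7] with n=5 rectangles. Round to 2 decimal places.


Right Riemann sum uses right endpoints of each subinterval.
Interval: [3, 7], n = 5
dx = (7 - 3) / 5 = 4/5
Right endpoints: [19/5, 23/5, 27/5, 31/5, 7]
f values: [20577/125, 36501/125, 59049/125, 89373/125, 1029]
Sum = dx * (sum of f values)
= 4/5 * 2673
= 10692/5 = 2138.40

2138.40


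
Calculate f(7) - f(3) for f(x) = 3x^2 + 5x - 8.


Net change = f(b) - f(a)
f(x) = 3x^2 + 5x - 8
Compute f(7):
f(7) = 3 * 7^2 + 5 * 7 - 8
= 147 + 35 - 8
= 174
Compute f(3):
f(3) = 3 * 3^2 + 5 * 3 - 8
= 27 + 15 - 8
= 34
Net change = 174 - 34 = 140

140


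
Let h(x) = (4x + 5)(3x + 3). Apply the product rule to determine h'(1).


Let u(x) = 4x + 5 and v(x) = 3x + 3
u'(x) = 4
v'(x) = 3
Product rule: h'(x) = u'(x)*v(x) + u(x)*v'(x)
= 4 * (3x + 3) + (4x + 5) * 3
At x = 1:
u(1) = 4 * 1 + 5 = 9
v(1) = 3 * 1 + 3 = 6
h'(1) = 4 * 6 + 9 * 3
= 24 + 27
= 51

51


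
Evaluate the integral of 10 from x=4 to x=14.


The integral of a constant k over [a, b] equals k * (b - a).
integral from 4 to 14 of 10 dx
= 10 * (14 - 4)
= 10 * 10
= 100

100


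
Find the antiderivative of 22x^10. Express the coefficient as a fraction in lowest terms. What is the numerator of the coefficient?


Apply the power rule for integration:
integral of ax^n dx = a/(n+1) * x^(n+1) + C
integral of 22x^10 dx
= 22/11 * x^11 + C
= 2 * x^11 + C
The coefficient in lowest terms is 2 = 2/1, so its numerator is 2

2


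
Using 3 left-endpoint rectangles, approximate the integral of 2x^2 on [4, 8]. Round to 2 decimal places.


Left Riemann sum uses left endpoints of each subinterval.
Interval: [4, 8], n = 3
dx = (8 - 4) / 3 = 4/3
Left endpoints: [4, 16/3, 20/3]
f values: [32, 512/9, 800/9]
Sum = dx * (sum of f values)
= 4/3 * 1600/9
= 6400/27 ≈ 237.04

237.04


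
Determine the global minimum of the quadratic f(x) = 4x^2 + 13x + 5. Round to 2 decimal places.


For a quadratic f(x) = ax^2 + bx + c with a > 0, the minimum is at the vertex.
Vertex x-coordinate: x = -b/(2a)
x = -(13) / (2 * 4)
x = -13/8
Substitute back to find the minimum value:
f(-13/8) = 4 * (-13/8)^2 + 13 * (-13/8) + 5
= 169/16 - 169/8 + 5
= -89/16 ≈ -5.56

-5.56


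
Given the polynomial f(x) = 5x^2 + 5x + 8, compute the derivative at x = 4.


Differentiate term by term using power and sum rules:
f(x) = 5x^2 + 5x + 8
f'(x) = 10x + 5
Substitute x = 4:
f'(4) = 10 * 4 + 5
= 40 + 5
= 45

45


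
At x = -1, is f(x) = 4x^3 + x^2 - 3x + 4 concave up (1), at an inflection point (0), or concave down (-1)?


Concavity is determined by the sign of f''(x).
f(x) = 4x^3 + x^2 - 3x + 4
f'(x) = 12x^2 + 2x - 3
f''(x) = 24x + 2
f''(-1) = 24 * (-1) + 2
= -24 + 2
= -22
Since f''(-1) < 0, the function is concave down (-1)

-1


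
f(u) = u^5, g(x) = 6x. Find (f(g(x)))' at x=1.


Using the chain rule: (f(g(x)))' = f'(g(x)) * g'(x)
First, find g(1):
g(1) = 6 * 1 + 0 = 6
Next, f'(u) = 5u^4
And g'(x) = 6
So f'(g(1)) * g'(1)
= 5 * 6^4 * 6
= 5 * 1296 * 6
= 38880

38880


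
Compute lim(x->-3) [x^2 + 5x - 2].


Since polynomials are continuous, we use direct substitution.
lim(x->-3) of x^2 + 5x - 2
= 1 * (-3)^2 + 5 * (-3) - 2
= 9 - 15 - 2
= -8

-8


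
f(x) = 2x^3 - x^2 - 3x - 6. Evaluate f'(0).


Differentiate f(x) = 2x^3 - x^2 - 3x - 6 term by term:
f'(x) = 6x^2 - 2x - 3
Substitute x = 0:
f'(0) = 6 * 0^2 - 2 * 0 - 3
= 0 + 0 - 3
= -3

-3


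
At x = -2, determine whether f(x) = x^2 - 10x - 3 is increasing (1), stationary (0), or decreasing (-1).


Compute f'(x) to determine behavior:
f'(x) = 2x - 10
f'(-2) = 2 * (-2) - 10
= -4 - 10
= -14
Since f'(-2) < 0, the function is decreasing (-1)

-1


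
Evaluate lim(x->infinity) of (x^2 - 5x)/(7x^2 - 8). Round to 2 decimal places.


For limits at infinity with equal-degree polynomials,
we compare leading coefficients.
Numerator leading term: x^2
Denominator leading term: 7x^2
Divide both by x^2:
lim = (1 - 5/x) / (7 - 8/x^2)
As x -> infinity, the 1/x and 1/x^2 terms vanish:
= 1/7 ≈ 0.14

0.14


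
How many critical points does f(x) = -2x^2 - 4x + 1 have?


Find where f'(x) = 0:
f'(x) = -4x - 4
Set f'(x) = 0:
-4x - 4 = 0
x = 4 / (-4) = -1
This is a linear equation in x, so there is exactly one solution.
Number of critical points: 1

1


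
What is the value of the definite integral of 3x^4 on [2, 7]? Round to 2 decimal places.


Find the antiderivative of 3x^4:
F(x) = 3/5 * x^5
Apply the Fundamental Theorem of Calculus:
F(7) - F(2)
= 3/5 * 7^5 - 3/5 * 2^5
= 3/5 * (16807 - 32)
= 3/5 * 16775
= 10065 = 10065.00

10065.00


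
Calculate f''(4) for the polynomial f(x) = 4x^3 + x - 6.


First derivative:
f'(x) = 12x^2 + 1
Second derivative:
f''(x) = 24x
Substitute x = 4:
f''(4) = 24 * 4 + 0
= 96 + 0
= 96

96


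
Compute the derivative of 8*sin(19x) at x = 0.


Apply the chain rule to differentiate 8*sin(19x):
d/dx [8*sin(19x)]
= 8 * cos(19x) * d/dx(19x)
= 8 * 19 * cos(19x)
= 152 * cos(19x)
Evaluate at x = 0:
= 152 * cos(0)
= 152 * 1
= 152

152


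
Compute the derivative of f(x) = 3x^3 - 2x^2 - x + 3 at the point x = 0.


Differentiate f(x) = 3x^3 - 2x^2 - x + 3 term by term:
f'(x) = 9x^2 - 4x - 1
Substitute x = 0:
f'(0) = 9 * 0^2 - 4 * 0 - 1
= 0 + 0 - 1
= -1

-1


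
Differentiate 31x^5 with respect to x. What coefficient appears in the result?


We apply the power rule: d/dx [ax^n] = a*n * x^(n-1)
d/dx [31x^5]
= 31 * 5 * x^(5-1)
= 155x^4
The coefficient is 155

155


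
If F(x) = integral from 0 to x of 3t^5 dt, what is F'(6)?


By the Fundamental Theorem of Calculus (Part 1):
If F(x) = integral from 0 to x of f(t) dt, then F'(x) = f(x)
Here f(t) = 3t^5
So F'(x) = 3x^5
Evaluate at x = 6:
F'(6) = 3 * 6^5
= 3 * 7776
= 23328

23328


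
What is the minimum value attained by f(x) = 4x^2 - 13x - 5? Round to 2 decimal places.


For a quadratic f(x) = ax^2 + bx + c with a > 0, the minimum is at the vertex.
Vertex x-coordinate: x = -b/(2a)
x = -(-13) / (2 * 4)
x = 13/8
Substitute back to find the minimum value:
f(13/8) = 4 * (13/8)^2 - 13 * (13/8) - 5
= 169/16 - 169/8 - 5
= -249/16 ≈ -15.56

-15.56


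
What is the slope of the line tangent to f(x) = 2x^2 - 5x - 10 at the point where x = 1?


The slope of the tangent line equals f'(x) at the point.
f(x) = 2x^2 - 5x - 10
f'(x) = 4x - 5
At x = 1:
f'(1) = 4 * 1 - 5
= 4 - 5
= -1

-1


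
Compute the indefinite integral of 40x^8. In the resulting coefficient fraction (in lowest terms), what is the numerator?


Apply the power rule for integration:
integral of ax^n dx = a/(n+1) * x^(n+1) + C
integral of 40x^8 dx
= 40/9 * x^9 + C
The coefficient in lowest terms is 40/9, and its numerator is 40

40


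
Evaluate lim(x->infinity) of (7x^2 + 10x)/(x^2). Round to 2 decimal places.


For limits at infinity with equal-degree polynomials,
we compare leading coefficients.
Numerator leading term: 7x^2
Denominator leading term: x^2
Divide both by x^2:
lim = (7 + 10/x) / (1)
As x -> infinity, the 1/x and 1/x^2 terms vanish:
= 7/1 = 7 = 7.00

7.00


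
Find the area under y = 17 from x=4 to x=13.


The area under a constant function y = 17 is a rectangle.
Width = 13 - 4 = 9
Height = 17
Area = width * height
= 9 * 17
= 153

153


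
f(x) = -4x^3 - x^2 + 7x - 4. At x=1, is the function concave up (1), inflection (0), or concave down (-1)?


Concavity is determined by the sign of f''(x).
f(x) = -4x^3 - x^2 + 7x - 4
f'(x) = -12x^2 - 2x + 7
f''(x) = -24x - 2
f''(1) = -24 * 1 - 2
= -24 - 2
= -26
Since f''(1) < 0, the function is concave down (-1)

-1


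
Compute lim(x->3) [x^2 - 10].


Since polynomials are continuous, we use direct substitution.
lim(x->3) of x^2 - 10
= 1 * 3^2 + 0 * 3 - 10
= 9 + 0 - 10
= -1

-1


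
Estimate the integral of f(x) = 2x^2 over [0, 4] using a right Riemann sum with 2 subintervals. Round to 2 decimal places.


Right Riemann sum uses right endpoints of each subinterval.
Interval: [0, 4], n = 2
dx = (4 - 0) / 2 = 2
Right endpoints: [2, 4]
f values: [8, 32]
Sum = dx * (sum of f values)
= 2 * 40
= 80 = 80.00

80.00


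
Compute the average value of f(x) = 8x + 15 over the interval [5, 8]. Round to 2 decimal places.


Average value = 1/(b-a) * integral from a to b of f(x) dx
First compute the integral of 8x + 15:
F(x) = 4x^2 + 15x
F(8) = 4 * 64 + 15 * 8 = 376
F(5) = 4 * 25 + 15 * 5 = 175
Integral = 376 - 175 = 201
Average = 201 / (8 - 5) = 201 / 3
= 67 = 67.00

67.00


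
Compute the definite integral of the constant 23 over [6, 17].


The integral of a constant k over [a, b] equals k * (b - a).
integral from 6 to 17 of 23 dx
= 23 * (17 - 6)
= 23 * 11
= 253

253


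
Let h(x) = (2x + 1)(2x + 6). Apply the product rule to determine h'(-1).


Let u(x) = 2x + 1 and v(x) = 2x + 6
u'(x) = 2
v'(x) = 2
Product rule: h'(x) = u'(x)*v(x) + u(x)*v'(x)
= 2 * (2x + 6) + (2x + 1) * 2
At x = -1:
u(-1) = 2 * (-1) + 1 = -1
v(-1) = 2 * (-1) + 6 = 4
h'(-1) = 2 * 4 + (-1) * 2
= 8 - 2
= 6

6


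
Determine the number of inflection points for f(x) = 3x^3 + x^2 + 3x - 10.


Inflection points occur where f''(x) = 0 and concavity changes.
f(x) = 3x^3 + x^2 + 3x - 10
f'(x) = 9x^2 + 2x + 3
f''(x) = 18x + 2
Set f''(x) = 0:
18x + 2 = 0
x = -2 / 18 = -1/9
Since f''(x) is linear (degree 1), it changes sign at this point.
Therefore there is exactly 1 inflection point.

1


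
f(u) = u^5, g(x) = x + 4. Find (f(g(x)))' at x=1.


Using the chain rule: (f(g(x)))' = f'(g(x)) * g'(x)
First, find g(1):
g(1) = 1 * 1 + 4 = 5
Next, f'(u) = 5u^4
And g'(x) = 1
So f'(g(1)) * g'(1)
= 5 * 5^4 * 1
= 5 * 625 * 1
= 3125

3125


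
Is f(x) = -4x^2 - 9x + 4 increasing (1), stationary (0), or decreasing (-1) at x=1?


Compute f'(x) to determine behavior:
f'(x) = -8x - 9
f'(1) = -8 * 1 - 9
= -8 - 9
= -17
Since f'(1) < 0, the function is decreasing (-1)

-1


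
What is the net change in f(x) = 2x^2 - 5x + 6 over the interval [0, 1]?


Net change = f(b) - f(a)
f(x) = 2x^2 - 5x + 6
Compute f(1):
f(1) = 2 * 1^2 - 5 * 1 + 6
= 2 - 5 + 6
= 3
Compute f(0):
f(0) = 2 * 0^2 - 5 * 0 + 6
= 0 + 0 + 6
= 6
Net change = 3 - 6 = -3

-3


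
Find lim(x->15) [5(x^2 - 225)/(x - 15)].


Direct substitution gives 0/0, so we factor the numerator.
Factor: 5(x^2 - 225) = 5 * (x - 15)(x + 15)
Cancel the common factor (x - 15):
5(x^2 - 225)/(x - 15) = 5 * (x + 15)
Now substitute x = 15:
= 5 * (15 + 15) = 150

150


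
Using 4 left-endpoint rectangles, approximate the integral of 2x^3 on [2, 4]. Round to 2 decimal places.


Left Riemann sum uses left endpoints of each subinterval.
Interval: [2, 4], n = 4
dx = (4 - 2) / 4 = 1/2
Left endpoints: [2, 5/2, 3, 7/2]
f values: [16, 125/4, 54, 343/4]
Sum = dx * (sum of f values)
= 1/2 * 187
= 187/2 = 93.50

93.50


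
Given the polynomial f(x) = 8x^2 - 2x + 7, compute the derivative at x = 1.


Differentiate term by term using power and sum rules:
f(x) = 8x^2 - 2x + 7
f'(x) = 16x - 2
Substitute x = 1:
f'(1) = 16 * 1 - 2
= 16 - 2
= 14

14


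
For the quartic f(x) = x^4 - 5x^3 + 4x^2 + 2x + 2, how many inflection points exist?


Inflection points occur where f''(x) = 0 and concavity changes.
f(x) = x^4 - 5x^3 + 4x^2 + 2x + 2
f'(x) = 4x^3 - 15x^2 + 8x + 2
f''(x) = 12x^2 - 30x + 8
This is a quadratic in x. Use the discriminant to count real roots.
Discriminant = (-30)^2 - 4 * 12 * 8
= 900 - 384
= 516
Since discriminant > 0, f''(x) = 0 has 2 distinct real solutions.
A quadratic with two distinct real roots changes sign at each root, so concavity changes at both.
Number of inflection points: 2

2


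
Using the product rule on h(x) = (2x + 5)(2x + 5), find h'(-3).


Let u(x) = 2x + 5 and v(x) = 2x + 5
u'(x) = 2
v'(x) = 2
Product rule: h'(x) = u'(x)*v(x) + u(x)*v'(x)
= 2 * (2x + 5) + (2x + 5) * 2
At x = -3:
u(-3) = 2 * (-3) + 5 = -1
v(-3) = 2 * (-3) + 5 = -1
h'(-3) = 2 * (-1) + (-1) * 2
= -2 - 2
= -4

-4


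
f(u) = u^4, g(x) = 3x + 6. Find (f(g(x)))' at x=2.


Using the chain rule: (f(g(x)))' = f'(g(x)) * g'(x)
First, find g(2):
g(2) = 3 * 2 + 6 = 12
Next, f'(u) = 4u^3
And g'(x) = 3
So f'(g(2)) * g'(2)
= 4 * 12^3 * 3
= 4 * 1728 * 3
= 20736

20736


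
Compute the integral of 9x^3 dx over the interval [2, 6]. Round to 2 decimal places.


Find the antiderivative of 9x^3:
F(x) = 9/4 * x^4
Apply the Fundamental Theorem of Calculus:
F(6) - F(2)
= 9/4 * 6^4 - 9/4 * 2^4
= 9/4 * (1296 - 16)
= 9/4 * 1280
= 2880 = 2880.00

2880.00


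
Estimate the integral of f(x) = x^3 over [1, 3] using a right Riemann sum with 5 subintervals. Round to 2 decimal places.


Right Riemann sum uses right endpoints of each subinterval.
Interval: [1, 3], n = 5
dx = (3 - 1) / 5 = 2/5
Right endpoints: [7/5, 9/5, 11/5, 13/5, 3]
f values: [343/125, 729/125, 1331/125, 2197/125, 27]
Sum = dx * (sum of f values)
= 2/5 * 319/5
= 638/25 = 25.52

25.52


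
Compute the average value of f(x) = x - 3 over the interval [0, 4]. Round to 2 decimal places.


Average value = 1/(b-a) * integral from a to b of f(x) dx
First compute the integral of x - 3:
F(x) = (1/2)x^2 - 3x
F(4) = 1/2 * 16 - 3 * 4 = -4
F(0) = 1/2 * 0 - 3 * 0 = 0
Integral = -4 - 0 = -4
Average = (-4) / (4 - 0) = (-4) / 4
= -1 = -1.00

-1.00


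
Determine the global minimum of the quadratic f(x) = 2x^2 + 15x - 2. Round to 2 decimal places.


For a quadratic f(x) = ax^2 + bx + c with a > 0, the minimum is at the vertex.
Vertex x-coordinate: x = -b/(2a)
x = -(15) / (2 * 2)
x = -15/4
Substitute back to find the minimum value:
f(-15/4) = 2 * (-15/4)^2 + 15 * (-15/4) - 2
= 225/8 - 225/4 - 2
= -241/8 ≈ -30.13

-30.13


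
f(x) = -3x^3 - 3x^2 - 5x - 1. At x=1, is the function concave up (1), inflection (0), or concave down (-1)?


Concavity is determined by the sign of f''(x).
f(x) = -3x^3 - 3x^2 - 5x - 1
f'(x) = -9x^2 - 6x - 5
f''(x) = -18x - 6
f''(1) = -18 * 1 - 6
= -18 - 6
= -24
Since f''(1) < 0, the function is concave down (-1)

-1


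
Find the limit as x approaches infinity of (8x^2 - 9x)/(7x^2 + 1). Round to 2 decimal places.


For limits at infinity with equal-degree polynomials,
we compare leading coefficients.
Numerator leading term: 8x^2
Denominator leading term: 7x^2
Divide both by x^2:
lim = (8 - 9/x) / (7 + 1/x^2)
As x -> infinity, the 1/x and 1/x^2 terms vanish:
= 8/7 ≈ 1.14

1.14
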